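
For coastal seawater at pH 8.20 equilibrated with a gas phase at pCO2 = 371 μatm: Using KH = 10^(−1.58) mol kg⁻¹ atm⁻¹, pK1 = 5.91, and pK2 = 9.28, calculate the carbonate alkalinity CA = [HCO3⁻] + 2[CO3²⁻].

[CO2*] = KH · pCO2 = 10^(−1.58) × 371×10^-6 = 9.758×10^-6 mol/kg
α₀ = 1/(1 + K1/[H⁺] + K1K2/[H⁺]²) = 1/(1 + 10^+2.29 + 10^+1.21) = 0.004712
DIC = [CO2*]/α₀ = 9.758×10^-6 / 0.004712 = 2.071 mmol/kg
CA = (α₁ + 2α₂)·DIC = (0.9189 + 2×0.07643) × 2.071 = 2.22 mmol/kg

CA = 2.22 mmol/kg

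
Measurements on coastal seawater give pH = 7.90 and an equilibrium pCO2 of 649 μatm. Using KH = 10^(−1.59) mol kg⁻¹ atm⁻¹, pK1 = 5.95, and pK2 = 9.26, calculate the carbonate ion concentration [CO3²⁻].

[CO3²⁻] = 0.0649 mmol/kg

[CO2*] = KH · pCO2 = 10^(−1.59) × 649×10^-6 = 1.668×10^-5 mol/kg
α₀ = 1/(1 + K1/[H⁺] + K1K2/[H⁺]²) = 1/(1 + 10^+1.95 + 10^+0.59) = 0.01064
DIC = [CO2*]/α₀ = 1.668×10^-5 / 0.01064 = 1.568 mmol/kg
[CO3²⁻] = α₂·DIC; α₂ = 0.04138, so [CO3²⁻] = 0.04138 × 1.568 = 0.0649 mmol/kg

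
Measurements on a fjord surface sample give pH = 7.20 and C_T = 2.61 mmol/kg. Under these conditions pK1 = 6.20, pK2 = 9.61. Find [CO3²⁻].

[CO3²⁻] = 9.20 μmol/kg

α₂ = 1 / (1 + [H⁺]/K2 + [H⁺]²/(K1K2)) = 1 / (1 + 10^+2.41 + 10^+1.41)
   = 1 / (1 + 257.04 + 25.704) = 1/283.74 = 0.003524
[CO3²⁻] = α₂ × DIC = 0.003524 × 2.61 = 0.00920 mmol/kg = 9.20 μmol/kg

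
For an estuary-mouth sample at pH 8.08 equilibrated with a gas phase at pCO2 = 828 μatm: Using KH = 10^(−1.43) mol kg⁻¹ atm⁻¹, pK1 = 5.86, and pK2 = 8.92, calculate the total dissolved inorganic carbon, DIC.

DIC = 5.87 mmol/kg

[CO2*] = KH · pCO2 = 10^(−1.43) × 828×10^-6 = 3.076×10^-5 mol/kg
α₀ = 1/(1 + K1/[H⁺] + K1K2/[H⁺]²) = 1/(1 + 10^+2.22 + 10^+1.38) = 0.005237
DIC = [CO2*]/α₀ = 3.076×10^-5 / 0.005237 = 5.87 mmol/kg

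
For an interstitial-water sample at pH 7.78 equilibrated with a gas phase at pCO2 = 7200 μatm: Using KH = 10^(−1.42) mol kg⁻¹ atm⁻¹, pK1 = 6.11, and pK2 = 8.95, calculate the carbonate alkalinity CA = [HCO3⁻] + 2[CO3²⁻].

CA = 14.5 mmol/kg

[CO2*] = KH · pCO2 = 10^(−1.42) × 7200×10^-6 = 2.737×10^-4 mol/kg
α₀ = 1/(1 + K1/[H⁺] + K1K2/[H⁺]²) = 1/(1 + 10^+1.67 + 10^+0.50) = 0.01963
DIC = [CO2*]/α₀ = 2.737×10^-4 / 0.01963 = 13.94 mmol/kg
CA = (α₁ + 2α₂)·DIC = (0.9183 + 2×0.06208) × 13.94 = 14.5 mmol/kg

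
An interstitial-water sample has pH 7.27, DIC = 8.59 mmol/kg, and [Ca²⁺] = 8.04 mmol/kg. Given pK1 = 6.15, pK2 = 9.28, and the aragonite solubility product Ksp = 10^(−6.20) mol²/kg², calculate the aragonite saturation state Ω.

Ω = 0.985

α₂ = 1 / (1 + [H⁺]/K2 + [H⁺]²/(K1K2)) = 1 / (1 + 10^+2.01 + 10^+0.89)
   = 1 / (1 + 102.33 + 7.7625) = 1/111.09 = 0.009002
[CO3²⁻] = α₂ × DIC = 0.009002 × 8.59 = 0.07732 mmol/kg
Ksp = 10^(−6.20) = 6.310×10^-7
Ω = [Ca²⁺][CO3²⁻]/Ksp = (8.04×10^-3)(7.732×10^-5) / 6.310×10^-7 = 0.985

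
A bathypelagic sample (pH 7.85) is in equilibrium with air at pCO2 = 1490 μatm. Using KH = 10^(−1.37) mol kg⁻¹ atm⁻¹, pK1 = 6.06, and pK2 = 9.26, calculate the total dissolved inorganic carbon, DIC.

[CO2*] = KH · pCO2 = 10^(−1.37) × 1490×10^-6 = 6.356×10^-5 mol/kg
α₀ = 1/(1 + K1/[H⁺] + K1K2/[H⁺]²) = 1/(1 + 10^+1.79 + 10^+0.38) = 0.01537
DIC = [CO2*]/α₀ = 6.356×10^-5 / 0.01537 = 4.14 mmol/kg

DIC = 4.14 mmol/kg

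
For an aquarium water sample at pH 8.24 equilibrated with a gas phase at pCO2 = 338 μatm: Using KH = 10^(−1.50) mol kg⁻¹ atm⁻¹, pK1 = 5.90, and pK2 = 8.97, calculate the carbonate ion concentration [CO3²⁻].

[CO2*] = KH · pCO2 = 10^(−1.50) × 338×10^-6 = 1.069×10^-5 mol/kg
α₀ = 1/(1 + K1/[H⁺] + K1K2/[H⁺]²) = 1/(1 + 10^+2.34 + 10^+1.61) = 0.003839
DIC = [CO2*]/α₀ = 1.069×10^-5 / 0.003839 = 2.785 mmol/kg
[CO3²⁻] = α₂·DIC; α₂ = 0.1564, so [CO3²⁻] = 0.1564 × 2.785 = 0.435 mmol/kg

[CO3²⁻] = 0.435 mmol/kg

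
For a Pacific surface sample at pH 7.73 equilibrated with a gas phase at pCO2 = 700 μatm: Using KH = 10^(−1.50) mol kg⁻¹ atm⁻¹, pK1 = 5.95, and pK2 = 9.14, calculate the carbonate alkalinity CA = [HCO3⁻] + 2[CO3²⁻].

CA = 1.44 mmol/kg

[CO2*] = KH · pCO2 = 10^(−1.50) × 700×10^-6 = 2.214×10^-5 mol/kg
α₀ = 1/(1 + K1/[H⁺] + K1K2/[H⁺]²) = 1/(1 + 10^+1.78 + 10^+0.37) = 0.01572
DIC = [CO2*]/α₀ = 2.214×10^-5 / 0.01572 = 1.408 mmol/kg
CA = (α₁ + 2α₂)·DIC = (0.9474 + 2×0.03686) × 1.408 = 1.44 mmol/kg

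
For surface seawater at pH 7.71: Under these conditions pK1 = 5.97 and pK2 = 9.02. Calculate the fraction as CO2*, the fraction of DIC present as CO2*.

α₀ = 0.0171

α₀ = 1 / (1 + K1/[H⁺] + K1K2/[H⁺]²) = 1 / (1 + 10^+1.74 + 10^+0.43)
   = 1 / (1 + 54.954 + 2.6915) = 1/58.646 = 0.01705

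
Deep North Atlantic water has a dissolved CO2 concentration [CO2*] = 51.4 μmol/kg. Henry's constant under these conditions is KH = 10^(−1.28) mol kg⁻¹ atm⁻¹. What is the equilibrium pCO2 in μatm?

KH = 10^(−1.28) = 5.248×10^-2 mol kg⁻¹ atm⁻¹
pCO2 = [CO2*]/KH = 51.4×10^-6 / 5.248×10^-2 = 9.79×10^-4 atm = 979 μatm

pCO2 = 979 μatm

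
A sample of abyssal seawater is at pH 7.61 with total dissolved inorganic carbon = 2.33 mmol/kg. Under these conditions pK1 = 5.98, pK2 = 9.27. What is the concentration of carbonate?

α₂ = 1 / (1 + [H⁺]/K2 + [H⁺]²/(K1K2)) = 1 / (1 + 10^+1.66 + 10^+0.03)
   = 1 / (1 + 45.709 + 1.0715) = 1/47.780 = 0.02093
[CO3²⁻] = α₂ × DIC = 0.02093 × 2.33 = 0.0488 mmol/kg

[CO3²⁻] = 0.0488 mmol/kg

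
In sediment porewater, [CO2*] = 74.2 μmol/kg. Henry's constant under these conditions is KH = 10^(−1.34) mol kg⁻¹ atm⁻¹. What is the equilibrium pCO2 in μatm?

pCO2 = 1620 μatm

KH = 10^(−1.34) = 4.571×10^-2 mol kg⁻¹ atm⁻¹
pCO2 = [CO2*]/KH = 74.2×10^-6 / 4.571×10^-2 = 1.62×10^-3 atm = 1620 μatm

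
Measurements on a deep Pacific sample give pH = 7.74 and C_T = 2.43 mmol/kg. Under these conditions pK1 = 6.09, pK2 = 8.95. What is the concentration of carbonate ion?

[CO3²⁻] = 0.138 mmol/kg

α₂ = 1 / (1 + [H⁺]/K2 + [H⁺]²/(K1K2)) = 1 / (1 + 10^+1.21 + 10^-0.44)
   = 1 / (1 + 16.218 + 0.36308) = 1/17.581 = 0.05688
[CO3²⁻] = α₂ × DIC = 0.05688 × 2.43 = 0.138 mmol/kg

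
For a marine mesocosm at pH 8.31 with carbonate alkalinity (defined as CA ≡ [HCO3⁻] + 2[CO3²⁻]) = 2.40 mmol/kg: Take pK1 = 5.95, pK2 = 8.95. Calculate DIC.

CA = [HCO3⁻] + 2[CO3²⁻] = (α₁ + 2α₂)·DIC
At pH 8.31: [H⁺]/K1 = 10^-2.36 = 0.0043652, K2/[H⁺] = 10^-0.64 = 0.22909
α₁ = 1/(1 + 0.0043652 + 0.22909) = 1/1.2335 = 0.8107; α₂ = α₁·K2/[H⁺] = 0.1857
α₁ + 2α₂ = 1.1822
DIC = CA / (α₁ + 2α₂) = 2.40 / 1.1822 = 2.03 mmol/kg

DIC = 2.03 mmol/kg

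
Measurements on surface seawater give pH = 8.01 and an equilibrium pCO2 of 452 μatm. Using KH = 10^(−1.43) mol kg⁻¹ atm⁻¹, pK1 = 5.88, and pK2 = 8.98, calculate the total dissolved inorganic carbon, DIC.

[CO2*] = KH · pCO2 = 10^(−1.43) × 452×10^-6 = 1.679×10^-5 mol/kg
α₀ = 1/(1 + K1/[H⁺] + K1K2/[H⁺]²) = 1/(1 + 10^+2.13 + 10^+1.16) = 0.006651
DIC = [CO2*]/α₀ = 1.679×10^-5 / 0.006651 = 2.52 mmol/kg

DIC = 2.52 mmol/kg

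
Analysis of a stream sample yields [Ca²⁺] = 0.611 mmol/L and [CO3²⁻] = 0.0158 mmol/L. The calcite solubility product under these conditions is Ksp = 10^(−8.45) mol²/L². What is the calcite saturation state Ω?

Ω = 2.72

Ksp = 10^(−8.45) = 3.548×10^-9
Ω = [Ca²⁺][CO3²⁻]/Ksp = (0.611×10^-3)(0.0158×10^-3) / 3.548×10^-9 = 2.72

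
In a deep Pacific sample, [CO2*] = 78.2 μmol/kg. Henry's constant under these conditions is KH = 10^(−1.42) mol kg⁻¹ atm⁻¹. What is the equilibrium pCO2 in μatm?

KH = 10^(−1.42) = 3.802×10^-2 mol kg⁻¹ atm⁻¹
pCO2 = [CO2*]/KH = 78.2×10^-6 / 3.802×10^-2 = 2.06×10^-3 atm = 2060 μatm

pCO2 = 2060 μatm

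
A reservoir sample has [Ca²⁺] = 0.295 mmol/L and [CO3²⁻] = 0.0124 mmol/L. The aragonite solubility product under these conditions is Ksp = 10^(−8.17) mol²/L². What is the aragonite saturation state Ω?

Ksp = 10^(−8.17) = 6.761×10^-9
Ω = [Ca²⁺][CO3²⁻]/Ksp = (0.295×10^-3)(0.0124×10^-3) / 6.761×10^-9 = 0.541

Ω = 0.541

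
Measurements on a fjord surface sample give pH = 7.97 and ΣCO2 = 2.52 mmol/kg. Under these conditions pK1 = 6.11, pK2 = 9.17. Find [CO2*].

α₀ = 1 / (1 + K1/[H⁺] + K1K2/[H⁺]²) = 1 / (1 + 10^+1.86 + 10^+0.66)
   = 1 / (1 + 72.444 + 4.5709) = 1/78.014 = 0.01282
[CO2*] = α₀ × DIC = 0.01282 × 2.52 = 0.0323 mmol/kg

[CO2*] = 0.0323 mmol/kg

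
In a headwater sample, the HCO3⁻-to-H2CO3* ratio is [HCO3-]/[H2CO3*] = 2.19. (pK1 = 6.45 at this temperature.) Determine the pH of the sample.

pH = 6.79

From K1 = [H⁺][HCO3-]/[H2CO3*]:  pH = pK1 + log₁₀([HCO3-]/[H2CO3*])
log₁₀(2.19) = +0.340
pH = 6.45 + (+0.340) = 6.79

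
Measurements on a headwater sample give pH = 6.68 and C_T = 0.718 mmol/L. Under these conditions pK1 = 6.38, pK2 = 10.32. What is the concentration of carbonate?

[CO3²⁻] = 0.110 μmol/L

α₂ = 1 / (1 + [H⁺]/K2 + [H⁺]²/(K1K2)) = 1 / (1 + 10^+3.64 + 10^+3.34)
   = 1 / (1 + 4365.2 + 2187.8) = 1/6553.9 = 0.0001526
[CO3²⁻] = α₂ × DIC = 0.0001526 × 0.718 = 0.000110 mmol/L = 0.110 μmol/L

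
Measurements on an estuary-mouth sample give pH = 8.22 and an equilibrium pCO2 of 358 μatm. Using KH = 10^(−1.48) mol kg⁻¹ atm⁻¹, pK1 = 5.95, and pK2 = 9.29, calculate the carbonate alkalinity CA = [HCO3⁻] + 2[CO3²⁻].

CA = 2.58 mmol/kg

[CO2*] = KH · pCO2 = 10^(−1.48) × 358×10^-6 = 1.185×10^-5 mol/kg
α₀ = 1/(1 + K1/[H⁺] + K1K2/[H⁺]²) = 1/(1 + 10^+2.27 + 10^+1.20) = 0.004925
DIC = [CO2*]/α₀ = 1.185×10^-5 / 0.004925 = 2.407 mmol/kg
CA = (α₁ + 2α₂)·DIC = (0.9170 + 2×0.07805) × 2.407 = 2.58 mmol/kg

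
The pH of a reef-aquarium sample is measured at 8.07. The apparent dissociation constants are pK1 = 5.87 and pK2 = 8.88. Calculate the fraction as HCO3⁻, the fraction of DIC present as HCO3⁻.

α₁ = 0.861

α₁ = 1 / (1 + [H⁺]/K1 + K2/[H⁺]) = 1 / (1 + 10^-2.20 + 10^-0.81)
   = 1 / (1 + 0.0063096 + 0.15488) = 1/1.1612 = 0.8612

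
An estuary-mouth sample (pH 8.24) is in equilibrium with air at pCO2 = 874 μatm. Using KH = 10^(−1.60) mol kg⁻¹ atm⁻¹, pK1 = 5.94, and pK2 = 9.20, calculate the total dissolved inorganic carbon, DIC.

[CO2*] = KH · pCO2 = 10^(−1.60) × 874×10^-6 = 2.195×10^-5 mol/kg
α₀ = 1/(1 + K1/[H⁺] + K1K2/[H⁺]²) = 1/(1 + 10^+2.30 + 10^+1.34) = 0.004496
DIC = [CO2*]/α₀ = 2.195×10^-5 / 0.004496 = 4.88 mmol/kg

DIC = 4.88 mmol/kg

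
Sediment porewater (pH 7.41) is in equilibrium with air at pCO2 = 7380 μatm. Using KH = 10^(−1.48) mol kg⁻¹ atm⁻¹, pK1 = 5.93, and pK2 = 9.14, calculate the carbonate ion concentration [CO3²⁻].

[CO2*] = KH · pCO2 = 10^(−1.48) × 7380×10^-6 = 2.444×10^-4 mol/kg
α₀ = 1/(1 + K1/[H⁺] + K1K2/[H⁺]²) = 1/(1 + 10^+1.48 + 10^-0.25) = 0.03148
DIC = [CO2*]/α₀ = 2.444×10^-4 / 0.03148 = 7.762 mmol/kg
[CO3²⁻] = α₂·DIC; α₂ = 0.01770, so [CO3²⁻] = 0.01770 × 7.762 = 0.137 mmol/kg

[CO3²⁻] = 0.137 mmol/kg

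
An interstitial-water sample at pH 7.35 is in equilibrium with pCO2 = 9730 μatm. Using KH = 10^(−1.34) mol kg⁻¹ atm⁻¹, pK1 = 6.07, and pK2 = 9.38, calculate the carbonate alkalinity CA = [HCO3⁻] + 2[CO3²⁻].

CA = 8.63 mmol/kg

[CO2*] = KH · pCO2 = 10^(−1.34) × 9730×10^-6 = 4.447×10^-4 mol/kg
α₀ = 1/(1 + K1/[H⁺] + K1K2/[H⁺]²) = 1/(1 + 10^+1.28 + 10^-0.75) = 0.04943
DIC = [CO2*]/α₀ = 4.447×10^-4 / 0.04943 = 8.998 mmol/kg
CA = (α₁ + 2α₂)·DIC = (0.9418 + 2×0.008789) × 8.998 = 8.63 mmol/kg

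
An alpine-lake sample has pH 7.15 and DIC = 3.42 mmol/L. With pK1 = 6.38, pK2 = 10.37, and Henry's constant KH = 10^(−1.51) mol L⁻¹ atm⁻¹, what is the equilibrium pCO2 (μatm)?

pCO2 = 1.61×10^4 μatm

α₀ = 1 / (1 + K1/[H⁺] + K1K2/[H⁺]²) = 1 / (1 + 10^+0.77 + 10^-2.45)
   = 1 / (1 + 5.8884 + 0.0035481) = 1/6.8920 = 0.1451
[CO2*] = α₀ × DIC = 0.1451 × 3.42 = 0.4962 mmol/L
pCO2 = [CO2*]/KH = 4.962×10^-4 / 3.090×10^-2 = 1.61×10^4 μatm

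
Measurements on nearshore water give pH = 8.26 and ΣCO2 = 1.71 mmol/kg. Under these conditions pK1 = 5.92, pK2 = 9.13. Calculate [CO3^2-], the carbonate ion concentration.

α₂ = 1 / (1 + [H⁺]/K2 + [H⁺]²/(K1K2)) = 1 / (1 + 10^+0.87 + 10^-1.47)
   = 1 / (1 + 7.4131 + 0.033884) = 1/8.4470 = 0.1184
[CO3²⁻] = α₂ × DIC = 0.1184 × 1.71 = 0.202 mmol/kg

[CO3²⁻] = 0.202 mmol/kg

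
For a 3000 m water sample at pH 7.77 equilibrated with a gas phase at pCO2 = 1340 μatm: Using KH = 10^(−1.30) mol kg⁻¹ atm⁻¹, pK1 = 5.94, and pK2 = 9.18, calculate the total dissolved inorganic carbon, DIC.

[CO2*] = KH · pCO2 = 10^(−1.30) × 1340×10^-6 = 6.716×10^-5 mol/kg
α₀ = 1/(1 + K1/[H⁺] + K1K2/[H⁺]²) = 1/(1 + 10^+1.83 + 10^+0.42) = 0.01404
DIC = [CO2*]/α₀ = 6.716×10^-5 / 0.01404 = 4.78 mmol/kg

DIC = 4.78 mmol/kg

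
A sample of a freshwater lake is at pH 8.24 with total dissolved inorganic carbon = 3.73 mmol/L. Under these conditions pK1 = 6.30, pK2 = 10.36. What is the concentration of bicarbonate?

[HCO3⁻] = 3.66 mmol/L

α₁ = 1 / (1 + [H⁺]/K1 + K2/[H⁺]) = 1 / (1 + 10^-1.94 + 10^-2.12)
   = 1 / (1 + 0.011482 + 0.0075858) = 1/1.0191 = 0.9813
[HCO3⁻] = α₁ × DIC = 0.9813 × 3.73 = 3.66 mmol/L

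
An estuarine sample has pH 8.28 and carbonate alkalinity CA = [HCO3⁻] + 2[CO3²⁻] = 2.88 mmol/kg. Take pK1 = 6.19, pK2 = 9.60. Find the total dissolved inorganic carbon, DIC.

CA = [HCO3⁻] + 2[CO3²⁻] = (α₁ + 2α₂)·DIC
At pH 8.28: [H⁺]/K1 = 10^-2.09 = 0.0081283, K2/[H⁺] = 10^-1.32 = 0.047863
α₁ = 1/(1 + 0.0081283 + 0.047863) = 1/1.0560 = 0.9470; α₂ = α₁·K2/[H⁺] = 0.04533
α₁ + 2α₂ = 1.0376
DIC = CA / (α₁ + 2α₂) = 2.88 / 1.0376 = 2.78 mmol/kg

DIC = 2.78 mmol/kg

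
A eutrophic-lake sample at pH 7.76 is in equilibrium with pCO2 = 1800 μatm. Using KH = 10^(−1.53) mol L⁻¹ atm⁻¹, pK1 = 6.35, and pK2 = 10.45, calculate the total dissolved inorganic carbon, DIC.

[CO2*] = KH · pCO2 = 10^(−1.53) × 1800×10^-6 = 5.312×10^-5 mol/L
α₀ = 1/(1 + K1/[H⁺] + K1K2/[H⁺]²) = 1/(1 + 10^+1.41 + 10^-1.28) = 0.03737
DIC = [CO2*]/α₀ = 5.312×10^-5 / 0.03737 = 1.42 mmol/L

DIC = 1.42 mmol/L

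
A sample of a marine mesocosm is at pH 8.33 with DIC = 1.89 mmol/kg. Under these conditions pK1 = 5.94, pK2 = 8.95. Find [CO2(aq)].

[CO2*] = 6.19 μmol/kg

α₀ = 1 / (1 + K1/[H⁺] + K1K2/[H⁺]²) = 1 / (1 + 10^+2.39 + 10^+1.77)
   = 1 / (1 + 245.47 + 58.884) = 1/305.36 = 0.003275
[CO2*] = α₀ × DIC = 0.003275 × 1.89 = 0.00619 mmol/kg = 6.19 μmol/kg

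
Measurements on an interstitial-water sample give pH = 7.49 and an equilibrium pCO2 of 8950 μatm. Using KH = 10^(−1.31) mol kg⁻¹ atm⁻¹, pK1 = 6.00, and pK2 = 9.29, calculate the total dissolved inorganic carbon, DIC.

[CO2*] = KH · pCO2 = 10^(−1.31) × 8950×10^-6 = 4.384×10^-4 mol/kg
α₀ = 1/(1 + K1/[H⁺] + K1K2/[H⁺]²) = 1/(1 + 10^+1.49 + 10^-0.31) = 0.03087
DIC = [CO2*]/α₀ = 4.384×10^-4 / 0.03087 = 14.2 mmol/kg

DIC = 14.2 mmol/kg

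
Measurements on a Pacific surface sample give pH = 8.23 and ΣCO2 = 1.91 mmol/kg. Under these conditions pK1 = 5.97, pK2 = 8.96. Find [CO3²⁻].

α₂ = 1 / (1 + [H⁺]/K2 + [H⁺]²/(K1K2)) = 1 / (1 + 10^+0.73 + 10^-1.53)
   = 1 / (1 + 5.3703 + 0.029512) = 1/6.3998 = 0.1563
[CO3²⁻] = α₂ × DIC = 0.1563 × 1.91 = 0.298 mmol/kg

[CO3²⁻] = 0.298 mmol/kg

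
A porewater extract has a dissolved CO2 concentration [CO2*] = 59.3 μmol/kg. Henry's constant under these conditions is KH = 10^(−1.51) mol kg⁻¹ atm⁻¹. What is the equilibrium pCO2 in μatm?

KH = 10^(−1.51) = 3.090×10^-2 mol kg⁻¹ atm⁻¹
pCO2 = [CO2*]/KH = 59.3×10^-6 / 3.090×10^-2 = 1.92×10^-3 atm = 1920 μatm

pCO2 = 1920 μatm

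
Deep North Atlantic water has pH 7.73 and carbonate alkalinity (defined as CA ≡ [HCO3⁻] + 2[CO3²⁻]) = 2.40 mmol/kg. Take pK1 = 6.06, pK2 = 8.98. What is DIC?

DIC = 2.32 mmol/kg

CA = [HCO3⁻] + 2[CO3²⁻] = (α₁ + 2α₂)·DIC
At pH 7.73: [H⁺]/K1 = 10^-1.67 = 0.021380, K2/[H⁺] = 10^-1.25 = 0.056234
α₁ = 1/(1 + 0.021380 + 0.056234) = 1/1.0776 = 0.9280; α₂ = α₁·K2/[H⁺] = 0.05218
α₁ + 2α₂ = 1.0323
DIC = CA / (α₁ + 2α₂) = 2.40 / 1.0323 = 2.32 mmol/kg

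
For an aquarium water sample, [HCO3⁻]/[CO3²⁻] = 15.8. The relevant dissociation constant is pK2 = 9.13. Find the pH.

pH = 7.93

From K2 = [H⁺][CO3²⁻]/[HCO3⁻]:  pH = pK2 − log₁₀([HCO3⁻]/[CO3²⁻])
log₁₀(15.8) = +1.199
pH = 9.13 − (+1.199) = 7.93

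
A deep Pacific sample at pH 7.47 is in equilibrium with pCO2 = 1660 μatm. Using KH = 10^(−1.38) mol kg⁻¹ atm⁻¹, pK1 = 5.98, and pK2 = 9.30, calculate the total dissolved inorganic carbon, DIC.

DIC = 2.24 mmol/kg

[CO2*] = KH · pCO2 = 10^(−1.38) × 1660×10^-6 = 6.920×10^-5 mol/kg
α₀ = 1/(1 + K1/[H⁺] + K1K2/[H⁺]²) = 1/(1 + 10^+1.49 + 10^-0.34) = 0.03090
DIC = [CO2*]/α₀ = 6.920×10^-5 / 0.03090 = 2.24 mmol/kg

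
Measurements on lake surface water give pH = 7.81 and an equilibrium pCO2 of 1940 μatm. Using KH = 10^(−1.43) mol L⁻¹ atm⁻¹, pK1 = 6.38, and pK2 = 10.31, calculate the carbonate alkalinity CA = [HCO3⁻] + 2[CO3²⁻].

[CO2*] = KH · pCO2 = 10^(−1.43) × 1940×10^-6 = 7.208×10^-5 mol/L
α₀ = 1/(1 + K1/[H⁺] + K1K2/[H⁺]²) = 1/(1 + 10^+1.43 + 10^-1.07) = 0.03571
DIC = [CO2*]/α₀ = 7.208×10^-5 / 0.03571 = 2.018 mmol/L
CA = (α₁ + 2α₂)·DIC = (0.9612 + 2×0.003040) × 2.018 = 1.95 mmol/L

CA = 1.95 mmol/L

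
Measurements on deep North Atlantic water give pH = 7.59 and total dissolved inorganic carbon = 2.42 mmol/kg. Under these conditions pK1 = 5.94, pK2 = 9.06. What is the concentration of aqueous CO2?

α₀ = 1 / (1 + K1/[H⁺] + K1K2/[H⁺]²) = 1 / (1 + 10^+1.65 + 10^+0.18)
   = 1 / (1 + 44.668 + 1.5136) = 1/47.182 = 0.02119
[CO2*] = α₀ × DIC = 0.02119 × 2.42 = 0.0513 mmol/kg

[CO2*] = 0.0513 mmol/kg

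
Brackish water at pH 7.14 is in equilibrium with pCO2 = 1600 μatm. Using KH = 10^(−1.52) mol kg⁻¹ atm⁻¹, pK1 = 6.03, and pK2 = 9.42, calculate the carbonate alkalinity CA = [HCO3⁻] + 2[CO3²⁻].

[CO2*] = KH · pCO2 = 10^(−1.52) × 1600×10^-6 = 4.832×10^-5 mol/kg
α₀ = 1/(1 + K1/[H⁺] + K1K2/[H⁺]²) = 1/(1 + 10^+1.11 + 10^-1.17) = 0.07168
DIC = [CO2*]/α₀ = 4.832×10^-5 / 0.07168 = 0.6741 mmol/kg
CA = (α₁ + 2α₂)·DIC = (0.9235 + 2×0.004846) × 0.6741 = 0.629 mmol/kg

CA = 0.629 mmol/kg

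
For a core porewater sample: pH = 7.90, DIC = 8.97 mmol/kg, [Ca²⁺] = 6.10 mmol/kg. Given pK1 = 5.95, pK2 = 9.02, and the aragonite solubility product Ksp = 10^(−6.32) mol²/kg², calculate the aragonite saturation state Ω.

Ω = 7.98

α₂ = 1 / (1 + [H⁺]/K2 + [H⁺]²/(K1K2)) = 1 / (1 + 10^+1.12 + 10^-0.83)
   = 1 / (1 + 13.183 + 0.14791) = 1/14.330 = 0.06978
[CO3²⁻] = α₂ × DIC = 0.06978 × 8.97 = 0.6259 mmol/kg
Ksp = 10^(−6.32) = 4.786×10^-7
Ω = [Ca²⁺][CO3²⁻]/Ksp = (6.10×10^-3)(6.259×10^-4) / 4.786×10^-7 = 7.98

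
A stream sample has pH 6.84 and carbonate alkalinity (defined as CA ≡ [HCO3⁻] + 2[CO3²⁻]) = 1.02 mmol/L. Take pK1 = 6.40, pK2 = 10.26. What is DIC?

CA = [HCO3⁻] + 2[CO3²⁻] = (α₁ + 2α₂)·DIC
At pH 6.84: [H⁺]/K1 = 10^-0.44 = 0.36308, K2/[H⁺] = 10^-3.42 = 0.00038019
α₁ = 1/(1 + 0.36308 + 0.00038019) = 1/1.3635 = 0.7334; α₂ = α₁·K2/[H⁺] = 0.0002788
α₁ + 2α₂ = 0.7340
DIC = CA / (α₁ + 2α₂) = 1.02 / 0.7340 = 1.39 mmol/L

DIC = 1.39 mmol/L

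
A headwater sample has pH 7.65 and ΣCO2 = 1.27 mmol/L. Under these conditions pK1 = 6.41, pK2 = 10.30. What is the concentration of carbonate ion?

α₂ = 1 / (1 + [H⁺]/K2 + [H⁺]²/(K1K2)) = 1 / (1 + 10^+2.65 + 10^+1.41)
   = 1 / (1 + 446.68 + 25.704) = 1/473.39 = 0.002112
[CO3²⁻] = α₂ × DIC = 0.002112 × 1.27 = 0.00268 mmol/L = 2.68 μmol/L

[CO3²⁻] = 2.68 μmol/L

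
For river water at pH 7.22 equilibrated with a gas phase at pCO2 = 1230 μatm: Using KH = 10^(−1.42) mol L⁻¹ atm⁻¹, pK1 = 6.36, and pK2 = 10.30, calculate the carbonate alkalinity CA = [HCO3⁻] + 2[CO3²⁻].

CA = 0.339 mmol/L

[CO2*] = KH · pCO2 = 10^(−1.42) × 1230×10^-6 = 4.676×10^-5 mol/L
α₀ = 1/(1 + K1/[H⁺] + K1K2/[H⁺]²) = 1/(1 + 10^+0.86 + 10^-2.22) = 0.1212
DIC = [CO2*]/α₀ = 4.676×10^-5 / 0.1212 = 0.3858 mmol/L
CA = (α₁ + 2α₂)·DIC = (0.8781 + 2×0.0007303) × 0.3858 = 0.339 mmol/L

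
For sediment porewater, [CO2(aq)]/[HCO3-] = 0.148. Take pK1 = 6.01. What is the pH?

From K1 = [H⁺][HCO3-]/[CO2(aq)]:  pH = pK1 − log₁₀([CO2(aq)]/[HCO3-])
log₁₀(0.148) = -0.830
pH = 6.01 − (-0.830) = 6.84

pH = 6.84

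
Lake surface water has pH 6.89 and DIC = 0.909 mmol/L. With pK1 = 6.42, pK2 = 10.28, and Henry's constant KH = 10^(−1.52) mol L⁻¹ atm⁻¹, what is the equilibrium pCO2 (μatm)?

pCO2 = 7620 μatm

α₀ = 1 / (1 + K1/[H⁺] + K1K2/[H⁺]²) = 1 / (1 + 10^+0.47 + 10^-2.92)
   = 1 / (1 + 2.9512 + 0.0012023) = 1/3.9524 = 0.2530
[CO2*] = α₀ × DIC = 0.2530 × 0.909 = 0.2300 mmol/L
pCO2 = [CO2*]/KH = 2.300×10^-4 / 3.020×10^-2 = 7620 μatm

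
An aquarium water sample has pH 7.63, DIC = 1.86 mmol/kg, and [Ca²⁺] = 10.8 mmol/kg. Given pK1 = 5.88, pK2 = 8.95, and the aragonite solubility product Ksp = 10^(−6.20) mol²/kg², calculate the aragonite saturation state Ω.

α₂ = 1 / (1 + [H⁺]/K2 + [H⁺]²/(K1K2)) = 1 / (1 + 10^+1.32 + 10^-0.43)
   = 1 / (1 + 20.893 + 0.37154) = 1/22.264 = 0.04491
[CO3²⁻] = α₂ × DIC = 0.04491 × 1.86 = 0.08354 mmol/kg
Ksp = 10^(−6.20) = 6.310×10^-7
Ω = [Ca²⁺][CO3²⁻]/Ksp = (10.8×10^-3)(8.354×10^-5) / 6.310×10^-7 = 1.43

Ω = 1.43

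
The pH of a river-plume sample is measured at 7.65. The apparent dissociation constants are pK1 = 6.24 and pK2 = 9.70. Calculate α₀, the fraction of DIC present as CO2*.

α₀ = 0.0371

α₀ = 1 / (1 + K1/[H⁺] + K1K2/[H⁺]²) = 1 / (1 + 10^+1.41 + 10^-0.64)
   = 1 / (1 + 25.704 + 0.22909) = 1/26.933 = 0.03713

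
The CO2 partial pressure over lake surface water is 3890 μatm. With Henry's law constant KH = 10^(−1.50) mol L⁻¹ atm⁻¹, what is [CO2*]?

KH = 10^(−1.50) = 3.162×10^-2 mol L⁻¹ atm⁻¹
[CO2*] = KH · pCO2 = 3.162×10^-2 × 3890×10^-6 atm = 1.23×10^-4 mol/L

[CO2*] = 123 μmol/L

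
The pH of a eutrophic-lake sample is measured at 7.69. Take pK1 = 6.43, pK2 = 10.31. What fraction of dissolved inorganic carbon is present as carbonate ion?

α₂ = 0.00227

α₂ = 1 / (1 + [H⁺]/K2 + [H⁺]²/(K1K2)) = 1 / (1 + 10^+2.62 + 10^+1.36)
   = 1 / (1 + 416.87 + 22.909) = 1/440.78 = 0.002269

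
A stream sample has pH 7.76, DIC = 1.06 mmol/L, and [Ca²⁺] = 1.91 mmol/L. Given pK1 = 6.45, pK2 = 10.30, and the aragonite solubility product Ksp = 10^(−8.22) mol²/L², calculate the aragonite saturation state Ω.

Ω = 0.921

α₂ = 1 / (1 + [H⁺]/K2 + [H⁺]²/(K1K2)) = 1 / (1 + 10^+2.54 + 10^+1.23)
   = 1 / (1 + 346.74 + 16.982) = 1/364.72 = 0.002742
[CO3²⁻] = α₂ × DIC = 0.002742 × 1.06 = 0.002906 mmol/L = 2.906 μmol/L
Ksp = 10^(−8.22) = 6.026×10^-9
Ω = [Ca²⁺][CO3²⁻]/Ksp = (1.91×10^-3)(2.906×10^-6) / 6.026×10^-9 = 0.921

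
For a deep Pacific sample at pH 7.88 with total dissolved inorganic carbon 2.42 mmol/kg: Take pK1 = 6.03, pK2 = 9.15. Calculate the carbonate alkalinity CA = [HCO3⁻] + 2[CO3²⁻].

CA = 2.51 mmol/kg

CA = [HCO3⁻] + 2[CO3²⁻] = (α₁ + 2α₂)·DIC
At pH 7.88: [H⁺]/K1 = 10^-1.85 = 0.014125, K2/[H⁺] = 10^-1.27 = 0.053703
α₁ = 1/(1 + 0.014125 + 0.053703) = 1/1.0678 = 0.9365; α₂ = α₁·K2/[H⁺] = 0.05029
α₁ + 2α₂ = 1.0371
CA = 1.0371 × 2.42 = 2.51 mmol/kg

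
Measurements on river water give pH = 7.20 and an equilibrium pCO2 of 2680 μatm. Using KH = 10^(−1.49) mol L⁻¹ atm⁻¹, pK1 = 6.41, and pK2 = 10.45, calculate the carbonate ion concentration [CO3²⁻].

[CO2*] = KH · pCO2 = 10^(−1.49) × 2680×10^-6 = 8.672×10^-5 mol/L
α₀ = 1/(1 + K1/[H⁺] + K1K2/[H⁺]²) = 1/(1 + 10^+0.79 + 10^-2.46) = 0.1395
DIC = [CO2*]/α₀ = 8.672×10^-5 / 0.1395 = 0.6218 mmol/L
[CO3²⁻] = α₂·DIC; α₂ = 0.0004836, so [CO3²⁻] = 0.0004836 × 0.6218 = 0.000301 mmol/L = 0.301 μmol/L

[CO3²⁻] = 0.301 μmol/L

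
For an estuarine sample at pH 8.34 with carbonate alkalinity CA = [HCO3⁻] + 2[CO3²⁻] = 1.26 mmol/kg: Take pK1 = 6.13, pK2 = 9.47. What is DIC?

DIC = 1.19 mmol/kg

CA = [HCO3⁻] + 2[CO3²⁻] = (α₁ + 2α₂)·DIC
At pH 8.34: [H⁺]/K1 = 10^-2.21 = 0.0061660, K2/[H⁺] = 10^-1.13 = 0.074131
α₁ = 1/(1 + 0.0061660 + 0.074131) = 1/1.0803 = 0.9257; α₂ = α₁·K2/[H⁺] = 0.06862
α₁ + 2α₂ = 1.0629
DIC = CA / (α₁ + 2α₂) = 1.26 / 1.0629 = 1.19 mmol/kg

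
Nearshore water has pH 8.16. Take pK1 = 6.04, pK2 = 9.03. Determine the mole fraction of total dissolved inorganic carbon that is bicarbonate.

α₁ = 0.875

α₁ = 1 / (1 + [H⁺]/K1 + K2/[H⁺]) = 1 / (1 + 10^-2.12 + 10^-0.87)
   = 1 / (1 + 0.0075858 + 0.13490) = 1/1.1425 = 0.8753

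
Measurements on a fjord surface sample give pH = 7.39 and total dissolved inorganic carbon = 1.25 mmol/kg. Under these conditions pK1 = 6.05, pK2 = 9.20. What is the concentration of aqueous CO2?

[CO2*] = 0.0538 mmol/kg

α₀ = 1 / (1 + K1/[H⁺] + K1K2/[H⁺]²) = 1 / (1 + 10^+1.34 + 10^-0.47)
   = 1 / (1 + 21.878 + 0.33884) = 1/23.216 = 0.04307
[CO2*] = α₀ × DIC = 0.04307 × 1.25 = 0.0538 mmol/kg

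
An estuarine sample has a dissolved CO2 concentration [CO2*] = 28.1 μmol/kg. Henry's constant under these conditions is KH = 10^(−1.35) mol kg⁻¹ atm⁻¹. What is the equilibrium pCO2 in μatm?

KH = 10^(−1.35) = 4.467×10^-2 mol kg⁻¹ atm⁻¹
pCO2 = [CO2*]/KH = 28.1×10^-6 / 4.467×10^-2 = 6.29×10^-4 atm = 629 μatm

pCO2 = 629 μatm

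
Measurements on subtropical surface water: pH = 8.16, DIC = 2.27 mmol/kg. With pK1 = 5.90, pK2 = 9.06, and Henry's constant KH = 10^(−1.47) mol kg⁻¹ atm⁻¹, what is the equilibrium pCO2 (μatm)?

pCO2 = 325 μatm

α₀ = 1 / (1 + K1/[H⁺] + K1K2/[H⁺]²) = 1 / (1 + 10^+2.26 + 10^+1.36)
   = 1 / (1 + 181.97 + 22.909) = 1/205.88 = 0.004857
[CO2*] = α₀ × DIC = 0.004857 × 2.27 = 0.01103 mmol/kg = 11.03 μmol/kg
pCO2 = [CO2*]/KH = 1.103×10^-5 / 3.388×10^-2 = 325 μatm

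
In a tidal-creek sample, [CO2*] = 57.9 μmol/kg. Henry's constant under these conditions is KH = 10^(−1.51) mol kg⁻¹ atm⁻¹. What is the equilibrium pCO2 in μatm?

KH = 10^(−1.51) = 3.090×10^-2 mol kg⁻¹ atm⁻¹
pCO2 = [CO2*]/KH = 57.9×10^-6 / 3.090×10^-2 = 1.87×10^-3 atm = 1870 μatm

pCO2 = 1870 μatm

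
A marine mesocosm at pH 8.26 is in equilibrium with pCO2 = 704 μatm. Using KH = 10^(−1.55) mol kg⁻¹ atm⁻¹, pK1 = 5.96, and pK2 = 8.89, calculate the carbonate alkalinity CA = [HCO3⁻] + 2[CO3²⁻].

CA = 5.81 mmol/kg

[CO2*] = KH · pCO2 = 10^(−1.55) × 704×10^-6 = 1.984×10^-5 mol/kg
α₀ = 1/(1 + K1/[H⁺] + K1K2/[H⁺]²) = 1/(1 + 10^+2.30 + 10^+1.67) = 0.004044
DIC = [CO2*]/α₀ = 1.984×10^-5 / 0.004044 = 4.907 mmol/kg
CA = (α₁ + 2α₂)·DIC = (0.8068 + 2×0.1891) × 4.907 = 5.81 mmol/kg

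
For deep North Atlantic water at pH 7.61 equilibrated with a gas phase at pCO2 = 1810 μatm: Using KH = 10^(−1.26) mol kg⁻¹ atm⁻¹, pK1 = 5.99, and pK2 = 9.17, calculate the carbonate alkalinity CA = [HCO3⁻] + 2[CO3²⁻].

CA = 4.37 mmol/kg

[CO2*] = KH · pCO2 = 10^(−1.26) × 1810×10^-6 = 9.947×10^-5 mol/kg
α₀ = 1/(1 + K1/[H⁺] + K1K2/[H⁺]²) = 1/(1 + 10^+1.62 + 10^+0.06) = 0.02281
DIC = [CO2*]/α₀ = 9.947×10^-5 / 0.02281 = 4.360 mmol/kg
CA = (α₁ + 2α₂)·DIC = (0.9510 + 2×0.02619) × 4.360 = 4.37 mmol/kg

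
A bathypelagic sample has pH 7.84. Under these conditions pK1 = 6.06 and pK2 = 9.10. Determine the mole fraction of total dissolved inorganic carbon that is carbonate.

α₂ = 1 / (1 + [H⁺]/K2 + [H⁺]²/(K1K2)) = 1 / (1 + 10^+1.26 + 10^-0.52)
   = 1 / (1 + 18.197 + 0.30200) = 1/19.499 = 0.05128

α₂ = 0.0513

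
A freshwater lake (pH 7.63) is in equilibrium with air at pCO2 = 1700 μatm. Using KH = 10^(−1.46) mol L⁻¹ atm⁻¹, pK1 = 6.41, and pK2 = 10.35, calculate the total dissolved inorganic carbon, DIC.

DIC = 1.04 mmol/L

[CO2*] = KH · pCO2 = 10^(−1.46) × 1700×10^-6 = 5.895×10^-5 mol/L
α₀ = 1/(1 + K1/[H⁺] + K1K2/[H⁺]²) = 1/(1 + 10^+1.22 + 10^-1.50) = 0.05673
DIC = [CO2*]/α₀ = 5.895×10^-5 / 0.05673 = 1.04 mmol/L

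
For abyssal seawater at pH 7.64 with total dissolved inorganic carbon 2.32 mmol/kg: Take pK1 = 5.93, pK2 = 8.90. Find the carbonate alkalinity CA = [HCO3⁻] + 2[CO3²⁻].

CA = 2.40 mmol/kg

CA = [HCO3⁻] + 2[CO3²⁻] = (α₁ + 2α₂)·DIC
At pH 7.64: [H⁺]/K1 = 10^-1.71 = 0.019498, K2/[H⁺] = 10^-1.26 = 0.054954
α₁ = 1/(1 + 0.019498 + 0.054954) = 1/1.0745 = 0.9307; α₂ = α₁·K2/[H⁺] = 0.05115
α₁ + 2α₂ = 1.0330
CA = 1.0330 × 2.32 = 2.40 mmol/kg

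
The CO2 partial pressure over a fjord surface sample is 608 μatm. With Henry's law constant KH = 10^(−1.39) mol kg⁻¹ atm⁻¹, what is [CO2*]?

KH = 10^(−1.39) = 4.074×10^-2 mol kg⁻¹ atm⁻¹
[CO2*] = KH · pCO2 = 4.074×10^-2 × 608×10^-6 atm = 2.48×10^-5 mol/kg

[CO2*] = 24.8 μmol/kg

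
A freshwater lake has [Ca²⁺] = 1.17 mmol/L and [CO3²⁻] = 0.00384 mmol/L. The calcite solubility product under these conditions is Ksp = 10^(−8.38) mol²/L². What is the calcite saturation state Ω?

Ω = 1.08

Ksp = 10^(−8.38) = 4.169×10^-9
Ω = [Ca²⁺][CO3²⁻]/Ksp = (1.17×10^-3)(0.00384×10^-3) / 4.169×10^-9 = 1.08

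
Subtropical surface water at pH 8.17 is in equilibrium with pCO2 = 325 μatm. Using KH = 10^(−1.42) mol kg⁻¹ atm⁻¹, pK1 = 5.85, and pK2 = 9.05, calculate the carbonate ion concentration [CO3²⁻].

[CO3²⁻] = 0.340 mmol/kg

[CO2*] = KH · pCO2 = 10^(−1.42) × 325×10^-6 = 1.236×10^-5 mol/kg
α₀ = 1/(1 + K1/[H⁺] + K1K2/[H⁺]²) = 1/(1 + 10^+2.32 + 10^+1.44) = 0.004211
DIC = [CO2*]/α₀ = 1.236×10^-5 / 0.004211 = 2.934 mmol/kg
[CO3²⁻] = α₂·DIC; α₂ = 0.1160, so [CO3²⁻] = 0.1160 × 2.934 = 0.340 mmol/kg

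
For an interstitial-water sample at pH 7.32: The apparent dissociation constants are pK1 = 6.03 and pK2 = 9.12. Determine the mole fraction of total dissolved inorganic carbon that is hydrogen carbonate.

α₁ = 1 / (1 + [H⁺]/K1 + K2/[H⁺]) = 1 / (1 + 10^-1.29 + 10^-1.80)
   = 1 / (1 + 0.051286 + 0.015849) = 1/1.0671 = 0.9371

α₁ = 0.937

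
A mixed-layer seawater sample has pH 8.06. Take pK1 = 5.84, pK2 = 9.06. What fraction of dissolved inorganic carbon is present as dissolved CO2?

α₀ = 1 / (1 + K1/[H⁺] + K1K2/[H⁺]²) = 1 / (1 + 10^+2.22 + 10^+1.22)
   = 1 / (1 + 165.96 + 16.596) = 1/183.55 = 0.005448

α₀ = 0.00545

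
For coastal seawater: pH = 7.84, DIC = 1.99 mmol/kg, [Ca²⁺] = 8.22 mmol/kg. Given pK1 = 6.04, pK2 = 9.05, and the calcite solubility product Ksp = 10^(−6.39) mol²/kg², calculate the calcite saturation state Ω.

Ω = 2.30

α₂ = 1 / (1 + [H⁺]/K2 + [H⁺]²/(K1K2)) = 1 / (1 + 10^+1.21 + 10^-0.59)
   = 1 / (1 + 16.218 + 0.25704) = 1/17.475 = 0.05722
[CO3²⁻] = α₂ × DIC = 0.05722 × 1.99 = 0.1139 mmol/kg
Ksp = 10^(−6.39) = 4.074×10^-7
Ω = [Ca²⁺][CO3²⁻]/Ksp = (8.22×10^-3)(1.139×10^-4) / 4.074×10^-7 = 2.30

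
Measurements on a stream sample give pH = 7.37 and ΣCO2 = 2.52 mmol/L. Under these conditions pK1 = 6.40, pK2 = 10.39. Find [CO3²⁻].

[CO3²⁻] = 2.17 μmol/L

α₂ = 1 / (1 + [H⁺]/K2 + [H⁺]²/(K1K2)) = 1 / (1 + 10^+3.02 + 10^+2.05)
   = 1 / (1 + 1047.1 + 112.20) = 1/1160.3 = 0.0008618
[CO3²⁻] = α₂ × DIC = 0.0008618 × 2.52 = 0.00217 mmol/L = 2.17 μmol/L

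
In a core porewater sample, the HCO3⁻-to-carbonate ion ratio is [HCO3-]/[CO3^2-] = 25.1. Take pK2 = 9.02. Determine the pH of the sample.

From K2 = [H⁺][CO3^2-]/[HCO3-]:  pH = pK2 − log₁₀([HCO3-]/[CO3^2-])
log₁₀(25.1) = +1.400
pH = 9.02 − (+1.400) = 7.62

pH = 7.62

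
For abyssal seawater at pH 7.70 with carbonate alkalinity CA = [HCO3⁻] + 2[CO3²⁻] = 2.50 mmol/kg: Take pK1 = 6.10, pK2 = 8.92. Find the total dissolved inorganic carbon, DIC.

DIC = 2.42 mmol/kg

CA = [HCO3⁻] + 2[CO3²⁻] = (α₁ + 2α₂)·DIC
At pH 7.70: [H⁺]/K1 = 10^-1.60 = 0.025119, K2/[H⁺] = 10^-1.22 = 0.060256
α₁ = 1/(1 + 0.025119 + 0.060256) = 1/1.0854 = 0.9213; α₂ = α₁·K2/[H⁺] = 0.05552
α₁ + 2α₂ = 1.0324
DIC = CA / (α₁ + 2α₂) = 2.50 / 1.0324 = 2.42 mmol/kg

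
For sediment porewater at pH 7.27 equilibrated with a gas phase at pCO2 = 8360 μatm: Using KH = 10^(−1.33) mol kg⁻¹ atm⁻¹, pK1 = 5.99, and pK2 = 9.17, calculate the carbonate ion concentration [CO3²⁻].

[CO2*] = KH · pCO2 = 10^(−1.33) × 8360×10^-6 = 3.910×10^-4 mol/kg
α₀ = 1/(1 + K1/[H⁺] + K1K2/[H⁺]²) = 1/(1 + 10^+1.28 + 10^-0.62) = 0.04927
DIC = [CO2*]/α₀ = 3.910×10^-4 / 0.04927 = 7.936 mmol/kg
[CO3²⁻] = α₂·DIC; α₂ = 0.01182, so [CO3²⁻] = 0.01182 × 7.936 = 0.0938 mmol/kg

[CO3²⁻] = 0.0938 mmol/kg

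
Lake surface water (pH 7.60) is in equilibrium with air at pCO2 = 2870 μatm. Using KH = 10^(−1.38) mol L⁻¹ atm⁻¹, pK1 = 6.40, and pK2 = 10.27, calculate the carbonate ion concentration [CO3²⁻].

[CO3²⁻] = 4.05 μmol/L

[CO2*] = KH · pCO2 = 10^(−1.38) × 2870×10^-6 = 1.196×10^-4 mol/L
α₀ = 1/(1 + K1/[H⁺] + K1K2/[H⁺]²) = 1/(1 + 10^+1.20 + 10^-1.47) = 0.05923
DIC = [CO2*]/α₀ = 1.196×10^-4 / 0.05923 = 2.020 mmol/L
[CO3²⁻] = α₂·DIC; α₂ = 0.002007, so [CO3²⁻] = 0.002007 × 2.020 = 0.00405 mmol/L = 4.05 μmol/L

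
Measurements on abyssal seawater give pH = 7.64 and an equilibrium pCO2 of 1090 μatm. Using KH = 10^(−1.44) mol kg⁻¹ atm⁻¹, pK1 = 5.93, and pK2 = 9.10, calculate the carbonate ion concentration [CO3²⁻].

[CO3²⁻] = 0.0704 mmol/kg

[CO2*] = KH · pCO2 = 10^(−1.44) × 1090×10^-6 = 3.958×10^-5 mol/kg
α₀ = 1/(1 + K1/[H⁺] + K1K2/[H⁺]²) = 1/(1 + 10^+1.71 + 10^+0.25) = 0.01850
DIC = [CO2*]/α₀ = 3.958×10^-5 / 0.01850 = 2.140 mmol/kg
[CO3²⁻] = α₂·DIC; α₂ = 0.03289, so [CO3²⁻] = 0.03289 × 2.140 = 0.0704 mmol/kg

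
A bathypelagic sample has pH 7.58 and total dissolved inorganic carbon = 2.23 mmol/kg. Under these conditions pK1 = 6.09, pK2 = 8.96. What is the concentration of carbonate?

α₂ = 1 / (1 + [H⁺]/K2 + [H⁺]²/(K1K2)) = 1 / (1 + 10^+1.38 + 10^-0.11)
   = 1 / (1 + 23.988 + 0.77625) = 1/25.765 = 0.03881
[CO3²⁻] = α₂ × DIC = 0.03881 × 2.23 = 0.0866 mmol/kg

[CO3²⁻] = 0.0866 mmol/kg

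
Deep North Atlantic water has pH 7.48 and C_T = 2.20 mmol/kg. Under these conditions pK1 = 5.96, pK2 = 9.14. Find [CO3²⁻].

α₂ = 1 / (1 + [H⁺]/K2 + [H⁺]²/(K1K2)) = 1 / (1 + 10^+1.66 + 10^+0.14)
   = 1 / (1 + 45.709 + 1.3804) = 1/48.089 = 0.02079
[CO3²⁻] = α₂ × DIC = 0.02079 × 2.20 = 0.0457 mmol/kg

[CO3²⁻] = 0.0457 mmol/kg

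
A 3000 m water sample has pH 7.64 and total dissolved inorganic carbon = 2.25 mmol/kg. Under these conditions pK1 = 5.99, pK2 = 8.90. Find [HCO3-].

[HCO3⁻] = 2.09 mmol/kg

α₁ = 1 / (1 + [H⁺]/K1 + K2/[H⁺]) = 1 / (1 + 10^-1.65 + 10^-1.26)
   = 1 / (1 + 0.022387 + 0.054954) = 1/1.0773 = 0.9282
[HCO3⁻] = α₁ × DIC = 0.9282 × 2.25 = 2.09 mmol/kg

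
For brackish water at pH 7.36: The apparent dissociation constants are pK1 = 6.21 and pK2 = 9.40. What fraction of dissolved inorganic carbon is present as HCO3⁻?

α₁ = 0.926

α₁ = 1 / (1 + [H⁺]/K1 + K2/[H⁺]) = 1 / (1 + 10^-1.15 + 10^-2.04)
   = 1 / (1 + 0.070795 + 0.0091201) = 1/1.0799 = 0.9260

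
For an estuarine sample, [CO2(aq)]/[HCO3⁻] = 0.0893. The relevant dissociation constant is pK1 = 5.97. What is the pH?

pH = 7.02

From K1 = [H⁺][HCO3⁻]/[CO2(aq)]:  pH = pK1 − log₁₀([CO2(aq)]/[HCO3⁻])
log₁₀(0.0893) = -1.049
pH = 5.97 − (-1.049) = 7.02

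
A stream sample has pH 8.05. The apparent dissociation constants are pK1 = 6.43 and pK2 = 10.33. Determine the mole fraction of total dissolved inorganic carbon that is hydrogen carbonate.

α₁ = 1 / (1 + [H⁺]/K1 + K2/[H⁺]) = 1 / (1 + 10^-1.62 + 10^-2.28)
   = 1 / (1 + 0.023988 + 0.0052481) = 1/1.0292 = 0.9716

α₁ = 0.972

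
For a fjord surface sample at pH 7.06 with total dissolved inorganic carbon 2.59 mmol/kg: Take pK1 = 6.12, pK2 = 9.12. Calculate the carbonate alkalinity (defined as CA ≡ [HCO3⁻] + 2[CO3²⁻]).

CA = [HCO3⁻] + 2[CO3²⁻] = (α₁ + 2α₂)·DIC
At pH 7.06: [H⁺]/K1 = 10^-0.94 = 0.11482, K2/[H⁺] = 10^-2.06 = 0.0087096
α₁ = 1/(1 + 0.11482 + 0.0087096) = 1/1.1235 = 0.8901; α₂ = α₁·K2/[H⁺] = 0.007752
α₁ + 2α₂ = 0.9056
CA = 0.9056 × 2.59 = 2.35 mmol/kg

CA = 2.35 mmol/kg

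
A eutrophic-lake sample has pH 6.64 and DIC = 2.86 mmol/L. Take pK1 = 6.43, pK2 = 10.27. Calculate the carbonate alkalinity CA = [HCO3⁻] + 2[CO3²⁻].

CA = [HCO3⁻] + 2[CO3²⁻] = (α₁ + 2α₂)·DIC
At pH 6.64: [H⁺]/K1 = 10^-0.21 = 0.61660, K2/[H⁺] = 10^-3.63 = 0.00023442
α₁ = 1/(1 + 0.61660 + 0.00023442) = 1/1.6168 = 0.6185; α₂ = α₁·K2/[H⁺] = 0.0001450
α₁ + 2α₂ = 0.6188
CA = 0.6188 × 2.86 = 1.77 mmol/L

CA = 1.77 mmol/L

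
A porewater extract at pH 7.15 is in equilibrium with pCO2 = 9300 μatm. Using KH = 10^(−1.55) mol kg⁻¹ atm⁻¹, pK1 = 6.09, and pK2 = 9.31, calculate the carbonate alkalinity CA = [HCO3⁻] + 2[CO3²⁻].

CA = 3.05 mmol/kg

[CO2*] = KH · pCO2 = 10^(−1.55) × 9300×10^-6 = 2.621×10^-4 mol/kg
α₀ = 1/(1 + K1/[H⁺] + K1K2/[H⁺]²) = 1/(1 + 10^+1.06 + 10^-1.10) = 0.07961
DIC = [CO2*]/α₀ = 2.621×10^-4 / 0.07961 = 3.292 mmol/kg
CA = (α₁ + 2α₂)·DIC = (0.9141 + 2×0.006324) × 3.292 = 3.05 mmol/kg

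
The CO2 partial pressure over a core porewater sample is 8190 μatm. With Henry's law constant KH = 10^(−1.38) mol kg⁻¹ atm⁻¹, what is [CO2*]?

KH = 10^(−1.38) = 4.169×10^-2 mol kg⁻¹ atm⁻¹
[CO2*] = KH · pCO2 = 4.169×10^-2 × 8190×10^-6 atm = 3.41×10^-4 mol/kg

[CO2*] = 341 μmol/kg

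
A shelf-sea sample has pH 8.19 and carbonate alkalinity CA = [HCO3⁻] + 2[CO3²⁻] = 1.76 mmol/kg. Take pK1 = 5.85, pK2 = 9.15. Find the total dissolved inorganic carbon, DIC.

DIC = 1.61 mmol/kg

CA = [HCO3⁻] + 2[CO3²⁻] = (α₁ + 2α₂)·DIC
At pH 8.19: [H⁺]/K1 = 10^-2.34 = 0.0045709, K2/[H⁺] = 10^-0.96 = 0.10965
α₁ = 1/(1 + 0.0045709 + 0.10965) = 1/1.1142 = 0.8975; α₂ = α₁·K2/[H⁺] = 0.09841
α₁ + 2α₂ = 1.0943
DIC = CA / (α₁ + 2α₂) = 1.76 / 1.0943 = 1.61 mmol/kg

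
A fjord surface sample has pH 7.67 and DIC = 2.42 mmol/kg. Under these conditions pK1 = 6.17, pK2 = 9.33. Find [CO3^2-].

[CO3²⁻] = 0.0503 mmol/kg

α₂ = 1 / (1 + [H⁺]/K2 + [H⁺]²/(K1K2)) = 1 / (1 + 10^+1.66 + 10^+0.16)
   = 1 / (1 + 45.709 + 1.4454) = 1/48.154 = 0.02077
[CO3²⁻] = α₂ × DIC = 0.02077 × 2.42 = 0.0503 mmol/kg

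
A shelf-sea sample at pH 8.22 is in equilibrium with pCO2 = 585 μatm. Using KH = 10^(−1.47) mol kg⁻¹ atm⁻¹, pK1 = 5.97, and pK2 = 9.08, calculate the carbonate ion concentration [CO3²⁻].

[CO2*] = KH · pCO2 = 10^(−1.47) × 585×10^-6 = 1.982×10^-5 mol/kg
α₀ = 1/(1 + K1/[H⁺] + K1K2/[H⁺]²) = 1/(1 + 10^+2.25 + 10^+1.39) = 0.004917
DIC = [CO2*]/α₀ = 1.982×10^-5 / 0.004917 = 4.031 mmol/kg
[CO3²⁻] = α₂·DIC; α₂ = 0.1207, so [CO3²⁻] = 0.1207 × 4.031 = 0.487 mmol/kg

[CO3²⁻] = 0.487 mmol/kg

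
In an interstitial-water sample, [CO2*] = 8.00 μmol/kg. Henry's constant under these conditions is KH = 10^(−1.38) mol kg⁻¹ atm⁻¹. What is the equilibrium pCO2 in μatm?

pCO2 = 192 μatm

KH = 10^(−1.38) = 4.169×10^-2 mol kg⁻¹ atm⁻¹
pCO2 = [CO2*]/KH = 8.00×10^-6 / 4.169×10^-2 = 1.92×10^-4 atm = 192 μatm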